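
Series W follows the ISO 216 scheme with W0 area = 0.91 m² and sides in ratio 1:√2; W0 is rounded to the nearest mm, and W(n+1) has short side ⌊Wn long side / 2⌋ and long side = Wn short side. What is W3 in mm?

283 × 401 mm

Let W0's short side be w mm. w · w√2 = 0.91 m² = 910,000 mm², so w ≈ 802.2 mm and w√2 ≈ 1134.4 mm → W0 = 802 × 1134 mm.
W1: ⌊1134/2⌋ × 802 = 567 × 802 mm
W2: ⌊802/2⌋ × 567 = 401 × 567 mm
W3: ⌊567/2⌋ × 401 = 283 × 401 mm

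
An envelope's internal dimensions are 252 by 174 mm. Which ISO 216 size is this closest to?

Aspect ratio 252/174 ≈ 1.448 (ISO target is √2 ≈ 1.414).
In the B-series (B0 = 1000 × 1414 mm): B5 = 176 × 250 mm.
Off by 4 mm total — nearest standard size.

B5 (176 × 250 mm)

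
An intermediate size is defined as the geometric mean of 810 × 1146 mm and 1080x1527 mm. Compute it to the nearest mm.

Short side: √(810 · 1080) = √874800 ≈ 935.3 → 935 mm
Long side: √(1146 · 1527) = √1749942 ≈ 1322.9 → 1323 mm

935 × 1323 mm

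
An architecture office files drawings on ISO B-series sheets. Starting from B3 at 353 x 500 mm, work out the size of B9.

44 × 62 mm

B4: ⌊500/2⌋ × 353 = 250 × 353 mm
B5: ⌊353/2⌋ × 250 = 176 × 250 mm
B6: ⌊250/2⌋ × 176 = 125 × 176 mm
B7: ⌊176/2⌋ × 125 = 88 × 125 mm
B8: ⌊125/2⌋ × 88 = 62 × 88 mm
B9: ⌊88/2⌋ × 62 = 44 × 62 mm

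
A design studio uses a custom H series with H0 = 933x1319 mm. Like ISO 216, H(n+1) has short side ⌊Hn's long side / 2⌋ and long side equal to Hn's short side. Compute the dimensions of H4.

H1: ⌊1319/2⌋ × 933 = 659 × 933 mm
H2: ⌊933/2⌋ × 659 = 466 × 659 mm
H3: ⌊659/2⌋ × 466 = 329 × 466 mm
H4: ⌊466/2⌋ × 329 = 233 × 329 mm

233 × 329 mm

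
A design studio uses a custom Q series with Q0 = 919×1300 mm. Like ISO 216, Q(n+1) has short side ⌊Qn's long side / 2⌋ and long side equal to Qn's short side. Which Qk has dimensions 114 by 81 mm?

Q7

Q0: 919 × 1300 mm
Q1: 650 × 919 mm
Q2: 459 × 650 mm
Q3: 325 × 459 mm
Q4: 229 × 325 mm
Q5: 162 × 229 mm
Q6: 114 × 162 mm
Q7: 81 × 114 mm
Q8: 57 × 81 mm
→ matches Q7.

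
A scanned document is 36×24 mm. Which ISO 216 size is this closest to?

Aspect ratio 36/24 ≈ 1.500 (ISO target is √2 ≈ 1.414).
In the A-series (A0 area = 1 m²): A10 = 26 × 37 mm.
Off by 3 mm total — nearest standard size.

A10 (26 × 37 mm)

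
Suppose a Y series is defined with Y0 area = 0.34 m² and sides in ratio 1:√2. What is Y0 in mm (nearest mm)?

490 × 693 mm

Let the short side be w mm. Then w · w√2 = 0.34 m² = 340,000 mm².
w² = 340,000/√2, so w ≈ 490.3 mm; long side = w√2 ≈ 693.4 mm.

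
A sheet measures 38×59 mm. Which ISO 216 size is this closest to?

Aspect ratio 59/38 ≈ 1.553 (ISO target is √2 ≈ 1.414).
In the C-series (envelope sizes, between A and B): C9 = 40 × 57 mm.
Off by 4 mm total — nearest standard size.

C9 (40 × 57 mm)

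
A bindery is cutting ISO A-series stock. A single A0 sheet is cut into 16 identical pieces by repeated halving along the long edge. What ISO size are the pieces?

A4

16 = 2^4, so 4 halving steps.
A0 → A1 → … → A4 after 4 steps.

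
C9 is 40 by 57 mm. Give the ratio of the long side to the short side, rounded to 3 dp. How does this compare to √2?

1.425

57 / 40 = 1.425
ISO 216 targets √2 ≈ 1.414; the +0.011 deviation is from mm rounding.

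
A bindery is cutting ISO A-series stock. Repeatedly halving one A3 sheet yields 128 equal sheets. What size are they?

128 = 2^7, so 7 halving steps.
A3 → A4 → … → A10 after 7 steps.

A10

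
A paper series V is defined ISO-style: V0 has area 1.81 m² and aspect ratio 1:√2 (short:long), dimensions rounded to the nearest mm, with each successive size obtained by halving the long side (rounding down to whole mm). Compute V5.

Let V0's short side be w mm. w · w√2 = 1.81 m² = 1,810,000 mm², so w ≈ 1131.3 mm and w√2 ≈ 1599.9 mm → V0 = 1131 × 1600 mm.
V1: ⌊1600/2⌋ × 1131 = 800 × 1131 mm
V2: ⌊1131/2⌋ × 800 = 565 × 800 mm
V3: ⌊800/2⌋ × 565 = 400 × 565 mm
V4: ⌊565/2⌋ × 400 = 282 × 400 mm
V5: ⌊400/2⌋ × 282 = 200 × 282 mm

200 × 282 mm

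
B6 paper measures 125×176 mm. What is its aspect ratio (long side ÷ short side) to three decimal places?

1.408

176 / 125 = 1.408
ISO 216 targets √2 ≈ 1.414; the -0.006 deviation is from mm rounding.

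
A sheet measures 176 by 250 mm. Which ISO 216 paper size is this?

Aspect ratio 250/176 ≈ 1.420 — close to the ISO √2 ≈ 1.414.
In the B-series (B0 = 1000 × 1414 mm): B5 = 176 × 250 mm.

B5 (176 × 250 mm)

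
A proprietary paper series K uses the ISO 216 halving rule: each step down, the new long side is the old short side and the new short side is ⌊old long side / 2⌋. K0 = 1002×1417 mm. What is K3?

354 × 501 mm

K1: ⌊1417/2⌋ × 1002 = 708 × 1002 mm
K2: ⌊1002/2⌋ × 708 = 501 × 708 mm
K3: ⌊708/2⌋ × 501 = 354 × 501 mm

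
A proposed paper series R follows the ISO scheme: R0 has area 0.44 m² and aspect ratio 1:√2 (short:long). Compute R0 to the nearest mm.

Let the short side be w mm. Then w · w√2 = 0.44 m² = 440,000 mm².
w² = 440,000/√2, so w ≈ 557.8 mm; long side = w√2 ≈ 788.8 mm.

558 × 789 mm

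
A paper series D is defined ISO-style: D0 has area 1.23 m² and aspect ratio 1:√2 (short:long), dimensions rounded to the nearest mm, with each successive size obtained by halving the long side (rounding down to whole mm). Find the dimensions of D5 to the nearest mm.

164 × 233 mm

Let D0's short side be w mm. w · w√2 = 1.23 m² = 1,230,000 mm², so w ≈ 932.6 mm and w√2 ≈ 1318.9 mm → D0 = 933 × 1319 mm.
D1: ⌊1319/2⌋ × 933 = 659 × 933 mm
D2: ⌊933/2⌋ × 659 = 466 × 659 mm
D3: ⌊659/2⌋ × 466 = 329 × 466 mm
D4: ⌊466/2⌋ × 329 = 233 × 329 mm
D5: ⌊329/2⌋ × 233 = 164 × 233 mm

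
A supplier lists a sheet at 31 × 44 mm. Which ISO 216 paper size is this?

B10 (31 × 44 mm)

Aspect ratio 44/31 ≈ 1.419 — close to the ISO √2 ≈ 1.414.
In the B-series (B0 = 1000 × 1414 mm): B10 = 31 × 44 mm.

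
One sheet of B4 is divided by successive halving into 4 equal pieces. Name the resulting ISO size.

B6

4 = 2^2, so 2 halving steps.
B4 → B5 → … → B6 after 2 steps.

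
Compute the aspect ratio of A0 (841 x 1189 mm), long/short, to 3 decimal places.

1189 / 841 = 1.414
Matches √2 ≈ 1.414 — the ISO 216 defining ratio.

1.414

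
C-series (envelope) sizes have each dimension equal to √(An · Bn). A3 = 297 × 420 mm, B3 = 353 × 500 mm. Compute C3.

Short side: √(297 · 353) = √104841 ≈ 323.8 → 324 mm
Long side: √(420 · 500) = √210000 ≈ 458.3 → 458 mm

324 × 458 mm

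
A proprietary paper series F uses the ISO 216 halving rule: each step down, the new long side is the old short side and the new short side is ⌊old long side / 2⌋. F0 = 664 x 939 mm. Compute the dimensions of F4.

F1: ⌊939/2⌋ × 664 = 469 × 664 mm
F2: ⌊664/2⌋ × 469 = 332 × 469 mm
F3: ⌊469/2⌋ × 332 = 234 × 332 mm
F4: ⌊332/2⌋ × 234 = 166 × 234 mm

166 × 234 mm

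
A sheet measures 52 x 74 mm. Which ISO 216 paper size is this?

Aspect ratio 74/52 ≈ 1.423 — close to the ISO √2 ≈ 1.414.
In the A-series (A0 area = 1 m²): A8 = 52 × 74 mm.

A8 (52 × 74 mm)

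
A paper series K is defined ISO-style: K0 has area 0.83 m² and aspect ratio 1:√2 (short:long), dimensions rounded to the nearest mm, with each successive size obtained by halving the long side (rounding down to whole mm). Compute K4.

Let K0's short side be w mm. w · w√2 = 0.83 m² = 830,000 mm², so w ≈ 766.1 mm and w√2 ≈ 1083.4 mm → K0 = 766 × 1083 mm.
K1: ⌊1083/2⌋ × 766 = 541 × 766 mm
K2: ⌊766/2⌋ × 541 = 383 × 541 mm
K3: ⌊541/2⌋ × 383 = 270 × 383 mm
K4: ⌊383/2⌋ × 270 = 191 × 270 mm

191 × 270 mm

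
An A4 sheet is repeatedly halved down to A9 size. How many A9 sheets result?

Each ISO step halves the sheet: 1 × A4 → 2 × A5 → 4 × A6 → 8 × A7 → …
From A4 to A9 is 5 halving steps: 2^5 = 32.

32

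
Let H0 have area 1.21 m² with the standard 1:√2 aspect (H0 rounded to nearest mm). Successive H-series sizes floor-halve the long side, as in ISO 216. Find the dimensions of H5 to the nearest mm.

Let H0's short side be w mm. w · w√2 = 1.21 m² = 1,210,000 mm², so w ≈ 925.0 mm and w√2 ≈ 1308.1 mm → H0 = 925 × 1308 mm.
H1: ⌊1308/2⌋ × 925 = 654 × 925 mm
H2: ⌊925/2⌋ × 654 = 462 × 654 mm
H3: ⌊654/2⌋ × 462 = 327 × 462 mm
H4: ⌊462/2⌋ × 327 = 231 × 327 mm
H5: ⌊327/2⌋ × 231 = 163 × 231 mm

163 × 231 mm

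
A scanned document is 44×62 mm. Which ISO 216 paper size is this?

B9 (44 × 62 mm)

Aspect ratio 62/44 ≈ 1.409 — close to the ISO √2 ≈ 1.414.
In the B-series (B0 = 1000 × 1414 mm): B9 = 44 × 62 mm.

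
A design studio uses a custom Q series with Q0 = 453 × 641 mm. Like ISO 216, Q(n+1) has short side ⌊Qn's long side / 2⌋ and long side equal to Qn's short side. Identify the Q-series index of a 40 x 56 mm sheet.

Q0: 453 × 641 mm
Q1: 320 × 453 mm
Q2: 226 × 320 mm
Q3: 160 × 226 mm
Q4: 113 × 160 mm
Q5: 80 × 113 mm
Q6: 56 × 80 mm
Q7: 40 × 56 mm
Q8: 28 × 40 mm
→ matches Q7.

Q7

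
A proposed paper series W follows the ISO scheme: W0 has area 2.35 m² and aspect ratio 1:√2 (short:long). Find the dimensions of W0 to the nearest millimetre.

Let the short side be w mm. Then w · w√2 = 2.35 m² = 2,350,000 mm².
w² = 2,350,000/√2, so w ≈ 1289.1 mm; long side = w√2 ≈ 1823.0 mm.

1289 × 1823 mm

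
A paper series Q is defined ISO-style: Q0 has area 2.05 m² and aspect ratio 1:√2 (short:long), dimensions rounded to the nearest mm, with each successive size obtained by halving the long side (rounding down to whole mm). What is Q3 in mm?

Let Q0's short side be w mm. w · w√2 = 2.05 m² = 2,050,000 mm², so w ≈ 1204.0 mm and w√2 ≈ 1702.7 mm → Q0 = 1204 × 1703 mm.
Q1: ⌊1703/2⌋ × 1204 = 851 × 1204 mm
Q2: ⌊1204/2⌋ × 851 = 602 × 851 mm
Q3: ⌊851/2⌋ × 602 = 425 × 602 mm

425 × 602 mm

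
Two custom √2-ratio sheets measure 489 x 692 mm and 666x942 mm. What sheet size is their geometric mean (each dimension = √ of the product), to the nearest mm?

Short side: √(489 · 666) = √325674 ≈ 570.7 → 571 mm
Long side: √(692 · 942) = √651864 ≈ 807.4 → 807 mm

571 × 807 mm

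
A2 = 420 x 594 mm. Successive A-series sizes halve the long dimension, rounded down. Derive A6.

105 × 148 mm

A3: ⌊594/2⌋ × 420 = 297 × 420 mm
A4: ⌊420/2⌋ × 297 = 210 × 297 mm
A5: ⌊297/2⌋ × 210 = 148 × 210 mm
A6: ⌊210/2⌋ × 148 = 105 × 148 mm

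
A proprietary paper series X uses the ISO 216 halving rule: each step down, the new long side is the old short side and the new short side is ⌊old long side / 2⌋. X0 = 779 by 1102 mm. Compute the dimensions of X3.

X1: ⌊1102/2⌋ × 779 = 551 × 779 mm
X2: ⌊779/2⌋ × 551 = 389 × 551 mm
X3: ⌊551/2⌋ × 389 = 275 × 389 mm

275 × 389 mm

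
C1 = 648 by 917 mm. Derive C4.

C2: ⌊917/2⌋ × 648 = 458 × 648 mm
C3: ⌊648/2⌋ × 458 = 324 × 458 mm
C4: ⌊458/2⌋ × 324 = 229 × 324 mm

229 × 324 mm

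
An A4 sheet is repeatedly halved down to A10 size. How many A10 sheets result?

64

A4 = 210 × 297 mm; A10 = 26 × 37 mm.
Each halving step doubles the count; 6 steps from A4 to A10.
2^6 = 64.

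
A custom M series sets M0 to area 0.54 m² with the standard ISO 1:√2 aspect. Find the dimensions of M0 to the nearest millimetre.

618 × 874 mm

Let the short side be w mm. Then w · w√2 = 0.54 m² = 540,000 mm².
w² = 540,000/√2, so w ≈ 617.9 mm; long side = w√2 ≈ 873.9 mm.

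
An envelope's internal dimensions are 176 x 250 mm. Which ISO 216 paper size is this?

B5 (176 × 250 mm)

Aspect ratio 250/176 ≈ 1.420 — close to the ISO √2 ≈ 1.414.
In the B-series (B0 = 1000 × 1414 mm): B5 = 176 × 250 mm.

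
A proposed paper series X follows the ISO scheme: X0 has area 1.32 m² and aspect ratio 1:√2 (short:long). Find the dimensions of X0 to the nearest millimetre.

Let the short side be w mm. Then w · w√2 = 1.32 m² = 1,320,000 mm².
w² = 1,320,000/√2, so w ≈ 966.1 mm; long side = w√2 ≈ 1366.3 mm.

966 × 1366 mm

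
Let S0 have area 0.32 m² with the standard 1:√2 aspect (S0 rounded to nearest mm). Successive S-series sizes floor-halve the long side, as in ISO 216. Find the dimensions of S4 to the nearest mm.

119 × 168 mm

Let S0's short side be w mm. w · w√2 = 0.32 m² = 320,000 mm², so w ≈ 475.7 mm and w√2 ≈ 672.7 mm → S0 = 476 × 673 mm.
S1: ⌊673/2⌋ × 476 = 336 × 476 mm
S2: ⌊476/2⌋ × 336 = 238 × 336 mm
S3: ⌊336/2⌋ × 238 = 168 × 238 mm
S4: ⌊238/2⌋ × 168 = 119 × 168 mm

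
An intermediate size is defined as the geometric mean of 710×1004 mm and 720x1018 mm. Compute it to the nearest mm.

Short side: √(710 · 720) = √511200 ≈ 715.0 → 715 mm
Long side: √(1004 · 1018) = √1022072 ≈ 1011.0 → 1011 mm

715 × 1011 mm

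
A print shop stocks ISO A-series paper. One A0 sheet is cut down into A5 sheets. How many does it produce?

Each ISO step halves the sheet: 1 × A0 → 2 × A1 → 4 × A2 → 8 × A3 → …
From A0 to A5 is 5 halving steps: 2^5 = 32.

32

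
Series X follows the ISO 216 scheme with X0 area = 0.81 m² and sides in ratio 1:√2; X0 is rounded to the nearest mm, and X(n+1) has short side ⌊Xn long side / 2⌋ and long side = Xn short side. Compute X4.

189 × 267 mm

Let X0's short side be w mm. w · w√2 = 0.81 m² = 810,000 mm², so w ≈ 756.8 mm and w√2 ≈ 1070.3 mm → X0 = 757 × 1070 mm.
X1: ⌊1070/2⌋ × 757 = 535 × 757 mm
X2: ⌊757/2⌋ × 535 = 378 × 535 mm
X3: ⌊535/2⌋ × 378 = 267 × 378 mm
X4: ⌊378/2⌋ × 267 = 189 × 267 mm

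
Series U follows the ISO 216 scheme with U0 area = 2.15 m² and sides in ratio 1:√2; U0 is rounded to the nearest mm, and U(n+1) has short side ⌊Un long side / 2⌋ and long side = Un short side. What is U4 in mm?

308 × 436 mm

Let U0's short side be w mm. w · w√2 = 2.15 m² = 2,150,000 mm², so w ≈ 1233.0 mm and w√2 ≈ 1743.7 mm → U0 = 1233 × 1744 mm.
U1: ⌊1744/2⌋ × 1233 = 872 × 1233 mm
U2: ⌊1233/2⌋ × 872 = 616 × 872 mm
U3: ⌊872/2⌋ × 616 = 436 × 616 mm
U4: ⌊616/2⌋ × 436 = 308 × 436 mm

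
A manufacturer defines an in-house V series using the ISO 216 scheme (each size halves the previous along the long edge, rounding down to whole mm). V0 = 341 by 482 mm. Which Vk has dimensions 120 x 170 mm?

V3

V0: 341 × 482 mm
V1: 241 × 341 mm
V2: 170 × 241 mm
V3: 120 × 170 mm
V4: 85 × 120 mm
→ matches V3.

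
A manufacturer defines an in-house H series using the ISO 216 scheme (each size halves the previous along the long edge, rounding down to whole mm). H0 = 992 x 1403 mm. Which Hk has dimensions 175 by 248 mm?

H5

H0: 992 × 1403 mm
H1: 701 × 992 mm
H2: 496 × 701 mm
H3: 350 × 496 mm
H4: 248 × 350 mm
H5: 175 × 248 mm
H6: 124 × 175 mm
→ matches H5.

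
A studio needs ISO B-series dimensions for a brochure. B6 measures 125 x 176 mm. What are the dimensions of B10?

31 × 44 mm

B7: ⌊176/2⌋ × 125 = 88 × 125 mm
B8: ⌊125/2⌋ × 88 = 62 × 88 mm
B9: ⌊88/2⌋ × 62 = 44 × 62 mm
B10: ⌊62/2⌋ × 44 = 31 × 44 mm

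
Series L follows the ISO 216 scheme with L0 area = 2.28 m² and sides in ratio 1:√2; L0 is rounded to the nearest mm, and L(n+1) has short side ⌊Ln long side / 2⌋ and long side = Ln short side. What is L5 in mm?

224 × 317 mm

Let L0's short side be w mm. w · w√2 = 2.28 m² = 2,280,000 mm², so w ≈ 1269.7 mm and w√2 ≈ 1795.7 mm → L0 = 1270 × 1796 mm.
L1: ⌊1796/2⌋ × 1270 = 898 × 1270 mm
L2: ⌊1270/2⌋ × 898 = 635 × 898 mm
L3: ⌊898/2⌋ × 635 = 449 × 635 mm
L4: ⌊635/2⌋ × 449 = 317 × 449 mm
L5: ⌊449/2⌋ × 317 = 224 × 317 mm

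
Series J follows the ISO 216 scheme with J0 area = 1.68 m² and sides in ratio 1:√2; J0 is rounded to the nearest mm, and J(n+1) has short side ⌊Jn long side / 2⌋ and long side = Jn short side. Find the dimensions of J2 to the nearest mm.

Let J0's short side be w mm. w · w√2 = 1.68 m² = 1,680,000 mm², so w ≈ 1089.9 mm and w√2 ≈ 1541.4 mm → J0 = 1090 × 1541 mm.
J1: ⌊1541/2⌋ × 1090 = 770 × 1090 mm
J2: ⌊1090/2⌋ × 770 = 545 × 770 mm

545 × 770 mm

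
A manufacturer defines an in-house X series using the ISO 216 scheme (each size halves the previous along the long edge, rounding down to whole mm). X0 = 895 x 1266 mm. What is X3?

316 × 447 mm

X1: ⌊1266/2⌋ × 895 = 633 × 895 mm
X2: ⌊895/2⌋ × 633 = 447 × 633 mm
X3: ⌊633/2⌋ × 447 = 316 × 447 mm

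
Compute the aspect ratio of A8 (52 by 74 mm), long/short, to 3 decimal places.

1.423

74 / 52 = 1.423
ISO 216 targets √2 ≈ 1.414; the +0.009 deviation is from mm rounding.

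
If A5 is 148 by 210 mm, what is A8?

52 × 74 mm

A6: ⌊210/2⌋ × 148 = 105 × 148 mm
A7: ⌊148/2⌋ × 105 = 74 × 105 mm
A8: ⌊105/2⌋ × 74 = 52 × 74 mm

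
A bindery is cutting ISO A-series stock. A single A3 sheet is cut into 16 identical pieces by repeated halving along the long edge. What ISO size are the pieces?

16 = 2^4, so 4 halving steps.
A3 → A4 → … → A7 after 4 steps.

A7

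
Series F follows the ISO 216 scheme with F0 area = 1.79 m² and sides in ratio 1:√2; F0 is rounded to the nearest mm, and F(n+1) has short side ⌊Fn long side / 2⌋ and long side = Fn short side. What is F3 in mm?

Let F0's short side be w mm. w · w√2 = 1.79 m² = 1,790,000 mm², so w ≈ 1125.0 mm and w√2 ≈ 1591.1 mm → F0 = 1125 × 1591 mm.
F1: ⌊1591/2⌋ × 1125 = 795 × 1125 mm
F2: ⌊1125/2⌋ × 795 = 562 × 795 mm
F3: ⌊795/2⌋ × 562 = 397 × 562 mm

397 × 562 mm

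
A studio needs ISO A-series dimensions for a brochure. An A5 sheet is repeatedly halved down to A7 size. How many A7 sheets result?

4

Each ISO step halves the sheet: 1 × A5 → 2 × A6 → 4 × A7
From A5 to A7 is 2 halving steps: 2^2 = 4.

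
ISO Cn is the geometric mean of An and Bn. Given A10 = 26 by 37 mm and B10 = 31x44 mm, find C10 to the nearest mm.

Short side: √(26 · 31) = √806 ≈ 28.4 → 28 mm
Long side: √(37 · 44) = √1628 ≈ 40.3 → 40 mm

28 × 40 mm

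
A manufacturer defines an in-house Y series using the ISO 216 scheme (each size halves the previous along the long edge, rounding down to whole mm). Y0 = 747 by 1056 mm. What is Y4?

Y1 = 528 × 747 mm (from Y0 by 1 halving).
Y2: ⌊747/2⌋ × 528 = 373 × 528 mm
Y3: ⌊528/2⌋ × 373 = 264 × 373 mm
Y4: ⌊373/2⌋ × 264 = 186 × 264 mm

186 × 264 mm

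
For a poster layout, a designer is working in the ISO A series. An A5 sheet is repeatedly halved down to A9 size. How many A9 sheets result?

16

Each ISO step halves the sheet: 1 × A5 → 2 × A6 → 4 × A7 → 8 × A8 → …
From A5 to A9 is 4 halving steps: 2^4 = 16.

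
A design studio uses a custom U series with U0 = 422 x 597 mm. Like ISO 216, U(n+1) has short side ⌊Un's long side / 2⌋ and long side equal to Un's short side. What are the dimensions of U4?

U1 = 298 × 422 mm (from U0 by 1 halving).
U2: ⌊422/2⌋ × 298 = 211 × 298 mm
U3: ⌊298/2⌋ × 211 = 149 × 211 mm
U4: ⌊211/2⌋ × 149 = 105 × 149 mm

105 × 149 mm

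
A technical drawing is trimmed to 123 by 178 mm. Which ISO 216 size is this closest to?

B6 (125 × 176 mm)

Aspect ratio 178/123 ≈ 1.447 (ISO target is √2 ≈ 1.414).
In the B-series (B0 = 1000 × 1414 mm): B6 = 125 × 176 mm.
Off by 4 mm total — nearest standard size.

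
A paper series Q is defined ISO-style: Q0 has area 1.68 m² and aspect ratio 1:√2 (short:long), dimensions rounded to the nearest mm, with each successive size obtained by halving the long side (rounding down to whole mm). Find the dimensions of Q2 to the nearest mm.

545 × 770 mm

Let Q0's short side be w mm. w · w√2 = 1.68 m² = 1,680,000 mm², so w ≈ 1089.9 mm and w√2 ≈ 1541.4 mm → Q0 = 1090 × 1541 mm.
Q1: ⌊1541/2⌋ × 1090 = 770 × 1090 mm
Q2: ⌊1090/2⌋ × 770 = 545 × 770 mm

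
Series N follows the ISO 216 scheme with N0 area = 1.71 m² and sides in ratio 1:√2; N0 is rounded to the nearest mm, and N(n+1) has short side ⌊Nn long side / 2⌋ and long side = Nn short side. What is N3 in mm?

388 × 550 mm

Let N0's short side be w mm. w · w√2 = 1.71 m² = 1,710,000 mm², so w ≈ 1099.6 mm and w√2 ≈ 1555.1 mm → N0 = 1100 × 1555 mm.
N1: ⌊1555/2⌋ × 1100 = 777 × 1100 mm
N2: ⌊1100/2⌋ × 777 = 550 × 777 mm
N3: ⌊777/2⌋ × 550 = 388 × 550 mm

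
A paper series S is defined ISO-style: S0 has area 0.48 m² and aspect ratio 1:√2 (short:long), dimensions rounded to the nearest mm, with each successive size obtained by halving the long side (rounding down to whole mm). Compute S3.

Let S0's short side be w mm. w · w√2 = 0.48 m² = 480,000 mm², so w ≈ 582.6 mm and w√2 ≈ 823.9 mm → S0 = 583 × 824 mm.
S1: ⌊824/2⌋ × 583 = 412 × 583 mm
S2: ⌊583/2⌋ × 412 = 291 × 412 mm
S3: ⌊412/2⌋ × 291 = 206 × 291 mm

206 × 291 mm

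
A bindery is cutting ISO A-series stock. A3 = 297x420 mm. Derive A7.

A4: ⌊420/2⌋ × 297 = 210 × 297 mm
A5: ⌊297/2⌋ × 210 = 148 × 210 mm
A6: ⌊210/2⌋ × 148 = 105 × 148 mm
A7: ⌊148/2⌋ × 105 = 74 × 105 mm

74 × 105 mm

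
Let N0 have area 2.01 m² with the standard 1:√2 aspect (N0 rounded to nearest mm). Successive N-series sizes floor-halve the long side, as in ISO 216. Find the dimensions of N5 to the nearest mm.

210 × 298 mm

Let N0's short side be w mm. w · w√2 = 2.01 m² = 2,010,000 mm², so w ≈ 1192.2 mm and w√2 ≈ 1686.0 mm → N0 = 1192 × 1686 mm.
N1: ⌊1686/2⌋ × 1192 = 843 × 1192 mm
N2: ⌊1192/2⌋ × 843 = 596 × 843 mm
N3: ⌊843/2⌋ × 596 = 421 × 596 mm
N4: ⌊596/2⌋ × 421 = 298 × 421 mm
N5: ⌊421/2⌋ × 298 = 210 × 298 mm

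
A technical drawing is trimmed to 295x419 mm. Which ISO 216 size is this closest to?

Aspect ratio 419/295 ≈ 1.420 — close to the ISO √2 ≈ 1.414.
In the A-series (A0 area = 1 m²): A3 = 297 × 420 mm.
Off by 3 mm total — nearest standard size.

A3 (297 × 420 mm)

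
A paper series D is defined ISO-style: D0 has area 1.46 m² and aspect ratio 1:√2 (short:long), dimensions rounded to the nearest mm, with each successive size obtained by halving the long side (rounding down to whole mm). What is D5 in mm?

Let D0's short side be w mm. w · w√2 = 1.46 m² = 1,460,000 mm², so w ≈ 1016.1 mm and w√2 ≈ 1436.9 mm → D0 = 1016 × 1437 mm.
D1: ⌊1437/2⌋ × 1016 = 718 × 1016 mm
D2: ⌊1016/2⌋ × 718 = 508 × 718 mm
D3: ⌊718/2⌋ × 508 = 359 × 508 mm
D4: ⌊508/2⌋ × 359 = 254 × 359 mm
D5: ⌊359/2⌋ × 254 = 179 × 254 mm

179 × 254 mm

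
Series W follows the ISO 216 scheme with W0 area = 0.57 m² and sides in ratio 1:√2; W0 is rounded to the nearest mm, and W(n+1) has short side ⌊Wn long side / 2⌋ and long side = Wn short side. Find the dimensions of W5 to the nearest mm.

Let W0's short side be w mm. w · w√2 = 0.57 m² = 570,000 mm², so w ≈ 634.9 mm and w√2 ≈ 897.8 mm → W0 = 635 × 898 mm.
W1: ⌊898/2⌋ × 635 = 449 × 635 mm
W2: ⌊635/2⌋ × 449 = 317 × 449 mm
W3: ⌊449/2⌋ × 317 = 224 × 317 mm
W4: ⌊317/2⌋ × 224 = 158 × 224 mm
W5: ⌊224/2⌋ × 158 = 112 × 158 mm

112 × 158 mm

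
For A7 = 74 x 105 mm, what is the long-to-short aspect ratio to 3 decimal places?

1.419

105 / 74 = 1.419
ISO 216 targets √2 ≈ 1.414; the +0.005 deviation is from mm rounding.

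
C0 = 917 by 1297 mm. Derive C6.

114 × 162 mm

C1: ⌊1297/2⌋ × 917 = 648 × 917 mm
C2: ⌊917/2⌋ × 648 = 458 × 648 mm
C3: ⌊648/2⌋ × 458 = 324 × 458 mm
C4: ⌊458/2⌋ × 324 = 229 × 324 mm
C5: ⌊324/2⌋ × 229 = 162 × 229 mm
C6: ⌊229/2⌋ × 162 = 114 × 162 mm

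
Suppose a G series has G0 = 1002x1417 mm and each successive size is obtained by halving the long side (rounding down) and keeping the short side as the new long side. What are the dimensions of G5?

G1 = 708 × 1002 mm (from G0 by 1 halving).
G2: ⌊1002/2⌋ × 708 = 501 × 708 mm
G3: ⌊708/2⌋ × 501 = 354 × 501 mm
G4: ⌊501/2⌋ × 354 = 250 × 354 mm
G5: ⌊354/2⌋ × 250 = 177 × 250 mm

177 × 250 mm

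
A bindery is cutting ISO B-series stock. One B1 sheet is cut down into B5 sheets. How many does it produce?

16

Each ISO step halves the sheet: 1 × B1 → 2 × B2 → 4 × B3 → 8 × B4 → …
From B1 to B5 is 4 halving steps: 2^4 = 16.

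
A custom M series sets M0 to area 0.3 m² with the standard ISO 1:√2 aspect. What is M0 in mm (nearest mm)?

461 × 651 mm

Let the short side be w mm. Then w · w√2 = 0.3 m² = 300,000 mm².
w² = 300,000/√2, so w ≈ 460.6 mm; long side = w√2 ≈ 651.4 mm.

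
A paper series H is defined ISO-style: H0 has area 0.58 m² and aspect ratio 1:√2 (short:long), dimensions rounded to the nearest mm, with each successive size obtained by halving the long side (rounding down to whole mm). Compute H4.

160 × 226 mm

Let H0's short side be w mm. w · w√2 = 0.58 m² = 580,000 mm², so w ≈ 640.4 mm and w√2 ≈ 905.7 mm → H0 = 640 × 906 mm.
H1: ⌊906/2⌋ × 640 = 453 × 640 mm
H2: ⌊640/2⌋ × 453 = 320 × 453 mm
H3: ⌊453/2⌋ × 320 = 226 × 320 mm
H4: ⌊320/2⌋ × 226 = 160 × 226 mm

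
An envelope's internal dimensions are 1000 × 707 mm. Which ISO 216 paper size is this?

Aspect ratio 1000/707 ≈ 1.414 — close to the ISO √2 ≈ 1.414.
In the B-series (B0 = 1000 × 1414 mm): B1 = 707 × 1000 mm.

B1 (707 × 1000 mm)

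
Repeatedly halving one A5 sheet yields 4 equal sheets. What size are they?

A7

4 = 2^2, so 2 halving steps.
A5 → A6 → … → A7 after 2 steps.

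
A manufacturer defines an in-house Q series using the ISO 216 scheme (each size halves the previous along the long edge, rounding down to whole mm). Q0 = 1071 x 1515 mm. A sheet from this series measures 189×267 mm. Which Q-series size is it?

Q0: 1071 × 1515 mm
Q1: 757 × 1071 mm
Q2: 535 × 757 mm
Q3: 378 × 535 mm
Q4: 267 × 378 mm
Q5: 189 × 267 mm
Q6: 133 × 189 mm
→ matches Q5.

Q5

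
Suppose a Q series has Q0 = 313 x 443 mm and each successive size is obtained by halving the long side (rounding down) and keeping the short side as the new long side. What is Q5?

55 × 78 mm

Q1: ⌊443/2⌋ × 313 = 221 × 313 mm
Q2: ⌊313/2⌋ × 221 = 156 × 221 mm
Q3: ⌊221/2⌋ × 156 = 110 × 156 mm
Q4: ⌊156/2⌋ × 110 = 78 × 110 mm
Q5: ⌊110/2⌋ × 78 = 55 × 78 mm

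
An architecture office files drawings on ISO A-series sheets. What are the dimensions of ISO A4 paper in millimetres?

210 × 297 mm

A0 = 841 × 1189 mm (A0 has area 1 m², aspect 1:√2).
A1: ⌊1189/2⌋ × 841 = 594 × 841 mm
A2: ⌊841/2⌋ × 594 = 420 × 594 mm
A3: ⌊594/2⌋ × 420 = 297 × 420 mm
A4: ⌊420/2⌋ × 297 = 210 × 297 mm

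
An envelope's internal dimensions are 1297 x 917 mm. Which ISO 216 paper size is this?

Aspect ratio 1297/917 ≈ 1.414 — close to the ISO √2 ≈ 1.414.
In the C-series (envelope sizes, between A and B): C0 = 917 × 1297 mm.

C0 (917 × 1297 mm)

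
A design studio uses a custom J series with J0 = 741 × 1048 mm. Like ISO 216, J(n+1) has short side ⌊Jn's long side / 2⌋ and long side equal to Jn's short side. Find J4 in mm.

J1: ⌊1048/2⌋ × 741 = 524 × 741 mm
J2: ⌊741/2⌋ × 524 = 370 × 524 mm
J3: ⌊524/2⌋ × 370 = 262 × 370 mm
J4: ⌊370/2⌋ × 262 = 185 × 262 mm

185 × 262 mm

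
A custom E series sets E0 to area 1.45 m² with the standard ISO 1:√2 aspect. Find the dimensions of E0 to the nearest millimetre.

Let the short side be w mm. Then w · w√2 = 1.45 m² = 1,450,000 mm².
w² = 1,450,000/√2, so w ≈ 1012.6 mm; long side = w√2 ≈ 1432.0 mm.

1013 × 1432 mm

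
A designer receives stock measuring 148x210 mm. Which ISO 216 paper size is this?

A5 (148 × 210 mm)

Aspect ratio 210/148 ≈ 1.419 — close to the ISO √2 ≈ 1.414.
In the A-series (A0 area = 1 m²): A5 = 148 × 210 mm.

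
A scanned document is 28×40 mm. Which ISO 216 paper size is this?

Aspect ratio 40/28 ≈ 1.429 — close to the ISO √2 ≈ 1.414.
In the C-series (envelope sizes, between A and B): C10 = 28 × 40 mm.

C10 (28 × 40 mm)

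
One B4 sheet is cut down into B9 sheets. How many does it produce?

B4 = 250 × 353 mm; B9 = 44 × 62 mm.
Each halving step doubles the count; 5 steps from B4 to B9.
2^5 = 32.

32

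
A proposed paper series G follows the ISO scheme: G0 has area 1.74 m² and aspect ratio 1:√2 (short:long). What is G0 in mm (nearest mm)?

1109 × 1569 mm

Let the short side be w mm. Then w · w√2 = 1.74 m² = 1,740,000 mm².
w² = 1,740,000/√2, so w ≈ 1109.2 mm; long side = w√2 ≈ 1568.7 mm.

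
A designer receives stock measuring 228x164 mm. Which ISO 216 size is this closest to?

C5 (162 × 229 mm)

Aspect ratio 228/164 ≈ 1.390 (ISO target is √2 ≈ 1.414).
In the C-series (envelope sizes, between A and B): C5 = 162 × 229 mm.
Off by 3 mm total — nearest standard size.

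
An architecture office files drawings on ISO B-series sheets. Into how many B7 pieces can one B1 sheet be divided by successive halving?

B1 = 707 × 1000 mm; B7 = 88 × 125 mm.
Each halving step doubles the count; 6 steps from B1 to B7.
2^6 = 64.

64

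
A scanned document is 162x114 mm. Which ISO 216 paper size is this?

C6 (114 × 162 mm)

Aspect ratio 162/114 ≈ 1.421 — close to the ISO √2 ≈ 1.414.
In the C-series (envelope sizes, between A and B): C6 = 114 × 162 mm.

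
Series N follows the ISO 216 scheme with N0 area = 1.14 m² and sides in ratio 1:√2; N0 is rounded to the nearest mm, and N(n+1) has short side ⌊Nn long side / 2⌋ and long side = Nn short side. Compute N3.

317 × 449 mm

Let N0's short side be w mm. w · w√2 = 1.14 m² = 1,140,000 mm², so w ≈ 897.8 mm and w√2 ≈ 1269.7 mm → N0 = 898 × 1270 mm.
N1: ⌊1270/2⌋ × 898 = 635 × 898 mm
N2: ⌊898/2⌋ × 635 = 449 × 635 mm
N3: ⌊635/2⌋ × 449 = 317 × 449 mm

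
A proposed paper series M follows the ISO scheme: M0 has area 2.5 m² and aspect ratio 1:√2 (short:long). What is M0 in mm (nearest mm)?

1330 × 1880 mm

Let the short side be w mm. Then w · w√2 = 2.5 m² = 2,500,000 mm².
w² = 2,500,000/√2, so w ≈ 1329.6 mm; long side = w√2 ≈ 1880.3 mm.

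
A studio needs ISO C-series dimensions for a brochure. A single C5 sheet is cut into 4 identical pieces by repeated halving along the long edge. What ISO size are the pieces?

C7

4 = 2^2, so 2 halving steps.
C5 → C6 → … → C7 after 2 steps.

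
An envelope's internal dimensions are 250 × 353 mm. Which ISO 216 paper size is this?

B4 (250 × 353 mm)

Aspect ratio 353/250 ≈ 1.412 — close to the ISO √2 ≈ 1.414.
In the B-series (B0 = 1000 × 1414 mm): B4 = 250 × 353 mm.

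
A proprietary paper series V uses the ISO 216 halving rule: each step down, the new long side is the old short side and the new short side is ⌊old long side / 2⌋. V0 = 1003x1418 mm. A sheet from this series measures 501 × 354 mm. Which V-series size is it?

V3

V0: 1003 × 1418 mm
V1: 709 × 1003 mm
V2: 501 × 709 mm
V3: 354 × 501 mm
V4: 250 × 354 mm
→ matches V3.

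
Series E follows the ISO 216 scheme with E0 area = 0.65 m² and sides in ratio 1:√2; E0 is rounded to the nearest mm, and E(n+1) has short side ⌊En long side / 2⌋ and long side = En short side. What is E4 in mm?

169 × 239 mm

Let E0's short side be w mm. w · w√2 = 0.65 m² = 650,000 mm², so w ≈ 678.0 mm and w√2 ≈ 958.8 mm → E0 = 678 × 959 mm.
E1: ⌊959/2⌋ × 678 = 479 × 678 mm
E2: ⌊678/2⌋ × 479 = 339 × 479 mm
E3: ⌊479/2⌋ × 339 = 239 × 339 mm
E4: ⌊339/2⌋ × 239 = 169 × 239 mm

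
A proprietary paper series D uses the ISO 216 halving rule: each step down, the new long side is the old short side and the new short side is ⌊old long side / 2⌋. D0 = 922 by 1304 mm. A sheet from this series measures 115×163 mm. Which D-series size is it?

D6

D0: 922 × 1304 mm
D1: 652 × 922 mm
D2: 461 × 652 mm
D3: 326 × 461 mm
D4: 230 × 326 mm
D5: 163 × 230 mm
D6: 115 × 163 mm
D7: 81 × 115 mm
→ matches D6.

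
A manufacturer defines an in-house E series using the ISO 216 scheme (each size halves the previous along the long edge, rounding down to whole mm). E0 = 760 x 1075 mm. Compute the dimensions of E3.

E1: ⌊1075/2⌋ × 760 = 537 × 760 mm
E2: ⌊760/2⌋ × 537 = 380 × 537 mm
E3: ⌊537/2⌋ × 380 = 268 × 380 mm

268 × 380 mm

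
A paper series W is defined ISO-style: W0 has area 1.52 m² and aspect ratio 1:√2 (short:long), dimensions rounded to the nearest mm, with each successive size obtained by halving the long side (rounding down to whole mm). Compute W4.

259 × 366 mm

Let W0's short side be w mm. w · w√2 = 1.52 m² = 1,520,000 mm², so w ≈ 1036.7 mm and w√2 ≈ 1466.2 mm → W0 = 1037 × 1466 mm.
W1: ⌊1466/2⌋ × 1037 = 733 × 1037 mm
W2: ⌊1037/2⌋ × 733 = 518 × 733 mm
W3: ⌊733/2⌋ × 518 = 366 × 518 mm
W4: ⌊518/2⌋ × 366 = 259 × 366 mm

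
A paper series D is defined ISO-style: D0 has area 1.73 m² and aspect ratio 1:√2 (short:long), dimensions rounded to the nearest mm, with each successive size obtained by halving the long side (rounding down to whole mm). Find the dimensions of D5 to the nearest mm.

Let D0's short side be w mm. w · w√2 = 1.73 m² = 1,730,000 mm², so w ≈ 1106.0 mm and w√2 ≈ 1564.2 mm → D0 = 1106 × 1564 mm.
D1: ⌊1564/2⌋ × 1106 = 782 × 1106 mm
D2: ⌊1106/2⌋ × 782 = 553 × 782 mm
D3: ⌊782/2⌋ × 553 = 391 × 553 mm
D4: ⌊553/2⌋ × 391 = 276 × 391 mm
D5: ⌊391/2⌋ × 276 = 195 × 276 mm

195 × 276 mm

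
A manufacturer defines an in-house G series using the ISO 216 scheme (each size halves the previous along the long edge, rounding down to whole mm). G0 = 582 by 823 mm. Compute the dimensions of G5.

102 × 145 mm

G1: ⌊823/2⌋ × 582 = 411 × 582 mm
G2: ⌊582/2⌋ × 411 = 291 × 411 mm
G3: ⌊411/2⌋ × 291 = 205 × 291 mm
G4: ⌊291/2⌋ × 205 = 145 × 205 mm
G5: ⌊205/2⌋ × 145 = 102 × 145 mm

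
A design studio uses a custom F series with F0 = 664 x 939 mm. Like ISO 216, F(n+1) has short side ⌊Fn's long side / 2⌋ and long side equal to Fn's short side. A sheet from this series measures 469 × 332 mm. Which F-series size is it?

F0: 664 × 939 mm
F1: 469 × 664 mm
F2: 332 × 469 mm
F3: 234 × 332 mm
→ matches F2.

F2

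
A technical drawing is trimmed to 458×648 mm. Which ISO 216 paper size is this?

C2 (458 × 648 mm)

Aspect ratio 648/458 ≈ 1.415 — close to the ISO √2 ≈ 1.414.
In the C-series (envelope sizes, between A and B): C2 = 458 × 648 mm.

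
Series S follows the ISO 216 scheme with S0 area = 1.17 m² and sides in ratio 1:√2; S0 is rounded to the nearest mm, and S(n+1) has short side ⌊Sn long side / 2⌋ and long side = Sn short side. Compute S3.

Let S0's short side be w mm. w · w√2 = 1.17 m² = 1,170,000 mm², so w ≈ 909.6 mm and w√2 ≈ 1286.3 mm → S0 = 910 × 1286 mm.
S1: ⌊1286/2⌋ × 910 = 643 × 910 mm
S2: ⌊910/2⌋ × 643 = 455 × 643 mm
S3: ⌊643/2⌋ × 455 = 321 × 455 mm

321 × 455 mm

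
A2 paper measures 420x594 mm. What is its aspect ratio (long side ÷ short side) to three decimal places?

1.414

594 / 420 = 1.414
Matches √2 ≈ 1.414 — the ISO 216 defining ratio.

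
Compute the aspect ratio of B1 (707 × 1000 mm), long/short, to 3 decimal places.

1.414

1000 / 707 = 1.414
Matches √2 ≈ 1.414 — the ISO 216 defining ratio.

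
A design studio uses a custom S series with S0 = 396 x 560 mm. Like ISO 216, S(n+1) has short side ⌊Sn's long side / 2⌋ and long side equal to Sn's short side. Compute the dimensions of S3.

S1: ⌊560/2⌋ × 396 = 280 × 396 mm
S2: ⌊396/2⌋ × 280 = 198 × 280 mm
S3: ⌊280/2⌋ × 198 = 140 × 198 mm

140 × 198 mm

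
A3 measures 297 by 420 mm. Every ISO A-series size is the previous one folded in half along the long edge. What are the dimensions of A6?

105 × 148 mm

A4: ⌊420/2⌋ × 297 = 210 × 297 mm
A5: ⌊297/2⌋ × 210 = 148 × 210 mm
A6: ⌊210/2⌋ × 148 = 105 × 148 mm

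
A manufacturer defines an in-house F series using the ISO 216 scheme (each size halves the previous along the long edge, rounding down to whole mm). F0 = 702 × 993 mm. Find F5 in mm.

124 × 175 mm

F1: ⌊993/2⌋ × 702 = 496 × 702 mm
F2: ⌊702/2⌋ × 496 = 351 × 496 mm
F3: ⌊496/2⌋ × 351 = 248 × 351 mm
F4: ⌊351/2⌋ × 248 = 175 × 248 mm
F5: ⌊248/2⌋ × 175 = 124 × 175 mm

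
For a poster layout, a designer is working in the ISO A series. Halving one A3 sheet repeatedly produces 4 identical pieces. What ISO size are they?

A5

4 = 2^2, so 2 halving steps.
A3 → A4 → … → A5 after 2 steps.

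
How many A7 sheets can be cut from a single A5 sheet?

4

A5 = 148 × 210 mm; A7 = 74 × 105 mm.
Each halving step doubles the count; 2 steps from A5 to A7.
2^2 = 4.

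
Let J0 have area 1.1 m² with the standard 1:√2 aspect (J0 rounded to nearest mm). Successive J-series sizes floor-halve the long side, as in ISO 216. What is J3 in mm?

Let J0's short side be w mm. w · w√2 = 1.1 m² = 1,100,000 mm², so w ≈ 881.9 mm and w√2 ≈ 1247.3 mm → J0 = 882 × 1247 mm.
J1: ⌊1247/2⌋ × 882 = 623 × 882 mm
J2: ⌊882/2⌋ × 623 = 441 × 623 mm
J3: ⌊623/2⌋ × 441 = 311 × 441 mm

311 × 441 mm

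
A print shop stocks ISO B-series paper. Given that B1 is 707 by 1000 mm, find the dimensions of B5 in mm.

B2: ⌊1000/2⌋ × 707 = 500 × 707 mm
B3: ⌊707/2⌋ × 500 = 353 × 500 mm
B4: ⌊500/2⌋ × 353 = 250 × 353 mm
B5: ⌊353/2⌋ × 250 = 176 × 250 mm

176 × 250 mm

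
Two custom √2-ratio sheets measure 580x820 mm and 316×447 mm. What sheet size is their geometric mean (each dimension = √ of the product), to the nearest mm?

428 × 605 mm

Short side: √(580 · 316) = √183280 ≈ 428.1 → 428 mm
Long side: √(820 · 447) = √366540 ≈ 605.4 → 605 mm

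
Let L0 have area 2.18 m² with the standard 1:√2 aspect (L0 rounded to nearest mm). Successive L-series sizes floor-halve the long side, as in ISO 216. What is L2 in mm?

621 × 878 mm

Let L0's short side be w mm. w · w√2 = 2.18 m² = 2,180,000 mm², so w ≈ 1241.6 mm and w√2 ≈ 1755.8 mm → L0 = 1242 × 1756 mm.
L1: ⌊1756/2⌋ × 1242 = 878 × 1242 mm
L2: ⌊1242/2⌋ × 878 = 621 × 878 mm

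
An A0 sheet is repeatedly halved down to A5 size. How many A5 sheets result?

32

A0 = 841 × 1189 mm; A5 = 148 × 210 mm.
Each halving step doubles the count; 5 steps from A0 to A5.
2^5 = 32.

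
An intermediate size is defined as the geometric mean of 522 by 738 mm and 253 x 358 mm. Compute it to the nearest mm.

363 × 514 mm

Short side: √(522 · 253) = √132066 ≈ 363.4 → 363 mm
Long side: √(738 · 358) = √264204 ≈ 514.0 → 514 mm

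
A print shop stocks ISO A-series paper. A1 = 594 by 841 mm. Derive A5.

A2: ⌊841/2⌋ × 594 = 420 × 594 mm
A3: ⌊594/2⌋ × 420 = 297 × 420 mm
A4: ⌊420/2⌋ × 297 = 210 × 297 mm
A5: ⌊297/2⌋ × 210 = 148 × 210 mm

148 × 210 mm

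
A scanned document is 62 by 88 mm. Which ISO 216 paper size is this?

B8 (62 × 88 mm)

Aspect ratio 88/62 ≈ 1.419 — close to the ISO √2 ≈ 1.414.
In the B-series (B0 = 1000 × 1414 mm): B8 = 62 × 88 mm.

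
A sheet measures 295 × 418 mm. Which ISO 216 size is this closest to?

A3 (297 × 420 mm)

Aspect ratio 418/295 ≈ 1.417 — close to the ISO √2 ≈ 1.414.
In the A-series (A0 area = 1 m²): A3 = 297 × 420 mm.
Off by 4 mm total — nearest standard size.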